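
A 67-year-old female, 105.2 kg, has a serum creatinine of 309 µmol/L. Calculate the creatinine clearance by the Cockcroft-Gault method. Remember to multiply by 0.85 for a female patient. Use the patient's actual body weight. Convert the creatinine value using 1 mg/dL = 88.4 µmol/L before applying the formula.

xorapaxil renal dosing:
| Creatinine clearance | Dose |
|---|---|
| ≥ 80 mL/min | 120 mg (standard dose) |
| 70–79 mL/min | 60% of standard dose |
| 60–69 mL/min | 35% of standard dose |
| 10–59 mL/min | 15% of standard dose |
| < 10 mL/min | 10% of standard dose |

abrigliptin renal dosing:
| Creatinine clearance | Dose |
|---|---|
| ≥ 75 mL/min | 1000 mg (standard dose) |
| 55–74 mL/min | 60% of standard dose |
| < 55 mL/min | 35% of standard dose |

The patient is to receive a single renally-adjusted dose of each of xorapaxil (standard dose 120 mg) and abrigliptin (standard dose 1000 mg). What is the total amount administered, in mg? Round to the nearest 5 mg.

SCr = 309 / 88.4 = 3.495 mg/dL
CrCl = (140 − 67) × 105.2 / (72 × 3.495) × 0.85 = 7679.6 / 251.64 × 0.85 ≈ 25.9 mL/min
CrCl ≈ 26 mL/min.
xorapaxil: 10–59 mL/min → 15% of 120 mg = 18 mg.
abrigliptin: < 55 mL/min → 35% of 1000 mg = 350 mg.
Total = 18 + 350 = 368 mg.

370 mg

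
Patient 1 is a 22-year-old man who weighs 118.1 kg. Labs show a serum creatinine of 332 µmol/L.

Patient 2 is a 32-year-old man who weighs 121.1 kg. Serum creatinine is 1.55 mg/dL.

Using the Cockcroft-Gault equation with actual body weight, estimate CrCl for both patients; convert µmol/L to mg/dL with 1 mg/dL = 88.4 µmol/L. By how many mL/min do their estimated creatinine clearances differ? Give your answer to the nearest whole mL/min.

66 mL/min

Patient 1: SCr = 332 / 88.4 = 3.756 mg/dL
Patient 1: CrCl = (140 − 22) × 118.1 / (72 × 3.756) = 13935.8 / 270.43 ≈ 51.5 mL/min
Patient 2: CrCl = (140 − 32) × 121.1 / (72 × 1.55) = 13078.8 / 111.60 ≈ 117.2 mL/min
|51.5 − 117.2| = 65.7 mL/min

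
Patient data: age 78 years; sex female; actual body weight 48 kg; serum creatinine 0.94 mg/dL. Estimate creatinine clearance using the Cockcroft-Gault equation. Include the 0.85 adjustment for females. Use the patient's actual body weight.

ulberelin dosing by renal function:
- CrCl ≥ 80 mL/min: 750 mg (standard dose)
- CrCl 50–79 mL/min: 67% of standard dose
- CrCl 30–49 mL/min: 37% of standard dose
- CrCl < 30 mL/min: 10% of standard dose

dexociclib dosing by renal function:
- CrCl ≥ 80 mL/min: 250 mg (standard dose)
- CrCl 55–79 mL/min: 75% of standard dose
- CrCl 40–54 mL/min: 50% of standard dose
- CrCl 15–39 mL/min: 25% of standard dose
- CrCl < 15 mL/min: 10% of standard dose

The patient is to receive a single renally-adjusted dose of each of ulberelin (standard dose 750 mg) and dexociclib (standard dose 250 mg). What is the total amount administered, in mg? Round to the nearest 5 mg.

CrCl = (140 − 78) × 48 / (72 × 0.94) × 0.85 = 2976.0 / 67.68 × 0.85 ≈ 37.4 mL/min
CrCl ≈ 37 mL/min.
ulberelin: 30–49 mL/min → 37% of 750 mg = 277.5 mg.
dexociclib: 15–39 mL/min → 25% of 250 mg = 62.5 mg.
Total = 277.5 + 62.5 = 340 mg.

340 mg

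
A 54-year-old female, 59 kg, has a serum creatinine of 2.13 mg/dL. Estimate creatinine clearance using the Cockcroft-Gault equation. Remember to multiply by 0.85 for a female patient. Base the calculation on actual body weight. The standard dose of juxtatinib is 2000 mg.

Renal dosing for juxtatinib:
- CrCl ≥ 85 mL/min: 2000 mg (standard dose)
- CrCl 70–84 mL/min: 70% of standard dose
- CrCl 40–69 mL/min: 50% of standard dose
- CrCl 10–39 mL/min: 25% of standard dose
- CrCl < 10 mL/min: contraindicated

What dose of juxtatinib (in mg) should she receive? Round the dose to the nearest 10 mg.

500 mg

CrCl = (140 − 54) × 59 / (72 × 2.13) × 0.85 = 5074.0 / 153.36 × 0.85 ≈ 28.1 mL/min
CrCl ≈ 28 mL/min → bracket 10–39 mL/min.
25% of 2000 mg = 500 mg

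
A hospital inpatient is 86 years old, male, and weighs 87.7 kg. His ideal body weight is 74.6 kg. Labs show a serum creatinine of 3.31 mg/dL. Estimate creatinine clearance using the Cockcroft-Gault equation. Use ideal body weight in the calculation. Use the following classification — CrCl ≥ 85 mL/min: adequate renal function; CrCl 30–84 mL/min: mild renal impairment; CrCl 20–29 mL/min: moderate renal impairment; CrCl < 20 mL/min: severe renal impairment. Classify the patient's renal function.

CrCl = (140 − 86) × 74.6 / (72 × 3.31) = 4028.4 / 238.32 ≈ 16.9 mL/min
17 mL/min falls in the 'severe renal impairment' range.

severe renal impairment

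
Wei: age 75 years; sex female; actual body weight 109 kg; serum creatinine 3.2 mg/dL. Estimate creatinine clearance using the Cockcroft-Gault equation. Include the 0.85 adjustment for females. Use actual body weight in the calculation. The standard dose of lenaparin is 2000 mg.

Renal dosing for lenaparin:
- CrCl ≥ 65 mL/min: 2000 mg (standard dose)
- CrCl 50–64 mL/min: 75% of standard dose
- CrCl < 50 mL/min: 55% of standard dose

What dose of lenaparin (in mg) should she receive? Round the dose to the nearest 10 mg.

1100 mg

CrCl = (140 − 75) × 109 / (72 × 3.2) × 0.85 = 7085.0 / 230.40 × 0.85 ≈ 26.1 mL/min
CrCl ≈ 26 mL/min → bracket < 50 mL/min.
55% of 2000 mg = 1100 mg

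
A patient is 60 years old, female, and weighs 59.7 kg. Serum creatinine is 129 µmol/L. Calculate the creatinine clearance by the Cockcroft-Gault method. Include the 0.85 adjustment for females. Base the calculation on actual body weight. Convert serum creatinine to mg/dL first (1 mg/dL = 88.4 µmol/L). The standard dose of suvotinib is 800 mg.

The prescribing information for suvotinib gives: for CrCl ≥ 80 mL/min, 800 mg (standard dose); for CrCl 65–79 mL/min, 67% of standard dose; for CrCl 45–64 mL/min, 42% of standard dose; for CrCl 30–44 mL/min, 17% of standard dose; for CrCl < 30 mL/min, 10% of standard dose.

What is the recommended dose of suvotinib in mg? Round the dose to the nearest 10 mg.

SCr = 129 / 88.4 = 1.459 mg/dL
CrCl = (140 − 60) × 59.7 / (72 × 1.459) × 0.85 = 4776.0 / 105.05 × 0.85 ≈ 38.6 mL/min
CrCl ≈ 39 mL/min → bracket 30–44 mL/min.
17% of 800 mg = 136 mg → 140 mg

140 mg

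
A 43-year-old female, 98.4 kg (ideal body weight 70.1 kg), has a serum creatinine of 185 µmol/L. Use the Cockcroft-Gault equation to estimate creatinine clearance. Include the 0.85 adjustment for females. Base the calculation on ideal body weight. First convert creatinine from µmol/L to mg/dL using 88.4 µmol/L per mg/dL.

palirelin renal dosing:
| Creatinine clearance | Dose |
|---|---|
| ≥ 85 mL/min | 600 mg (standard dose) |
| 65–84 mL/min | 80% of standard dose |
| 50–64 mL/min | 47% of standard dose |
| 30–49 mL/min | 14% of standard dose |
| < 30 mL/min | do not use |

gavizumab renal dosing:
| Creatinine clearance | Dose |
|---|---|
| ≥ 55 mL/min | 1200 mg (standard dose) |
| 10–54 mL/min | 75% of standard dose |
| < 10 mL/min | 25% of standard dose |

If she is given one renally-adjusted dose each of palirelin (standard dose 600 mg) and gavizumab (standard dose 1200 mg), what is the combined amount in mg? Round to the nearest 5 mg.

SCr = 185 / 88.4 = 2.093 mg/dL
CrCl = (140 − 43) × 70.1 / (72 × 2.093) × 0.85 = 6799.7 / 150.70 × 0.85 ≈ 38.4 mL/min
CrCl ≈ 38 mL/min.
palirelin: 30–49 mL/min → 14% of 600 mg = 84 mg.
gavizumab: 10–54 mL/min → 75% of 1200 mg = 900 mg.
Total = 84 + 900 = 984 mg.

985 mg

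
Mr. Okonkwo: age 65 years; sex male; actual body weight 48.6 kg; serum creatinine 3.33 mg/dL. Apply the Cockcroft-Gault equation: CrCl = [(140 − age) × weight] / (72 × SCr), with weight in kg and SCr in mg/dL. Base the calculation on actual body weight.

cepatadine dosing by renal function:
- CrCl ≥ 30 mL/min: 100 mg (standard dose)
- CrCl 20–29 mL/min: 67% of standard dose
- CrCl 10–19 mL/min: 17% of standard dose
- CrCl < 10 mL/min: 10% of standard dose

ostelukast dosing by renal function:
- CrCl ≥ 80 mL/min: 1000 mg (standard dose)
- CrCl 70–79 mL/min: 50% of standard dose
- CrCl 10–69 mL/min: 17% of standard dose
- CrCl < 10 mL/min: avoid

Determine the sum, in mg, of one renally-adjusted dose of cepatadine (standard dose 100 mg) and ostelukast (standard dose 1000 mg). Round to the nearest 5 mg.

185 mg

CrCl = (140 − 65) × 48.6 / (72 × 3.33) = 3645.0 / 239.76 ≈ 15.2 mL/min
CrCl ≈ 15 mL/min.
cepatadine: 10–19 mL/min → 17% of 100 mg = 17 mg.
ostelukast: 10–69 mL/min → 17% of 1000 mg = 170 mg.
Total = 17 + 170 = 187 mg.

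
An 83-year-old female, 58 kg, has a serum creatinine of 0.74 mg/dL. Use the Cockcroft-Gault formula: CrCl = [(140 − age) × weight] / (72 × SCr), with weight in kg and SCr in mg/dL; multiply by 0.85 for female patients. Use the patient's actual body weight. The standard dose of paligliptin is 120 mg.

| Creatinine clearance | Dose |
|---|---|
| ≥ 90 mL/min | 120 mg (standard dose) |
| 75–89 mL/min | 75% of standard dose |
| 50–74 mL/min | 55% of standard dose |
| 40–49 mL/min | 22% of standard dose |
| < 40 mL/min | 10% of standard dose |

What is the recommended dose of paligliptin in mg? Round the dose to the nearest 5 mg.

CrCl = (140 − 83) × 58 / (72 × 0.74) × 0.85 = 3306.0 / 53.28 × 0.85 ≈ 52.7 mL/min
CrCl ≈ 53 mL/min → bracket 50–74 mL/min.
55% of 120 mg = 66 mg → 65 mg

65 mg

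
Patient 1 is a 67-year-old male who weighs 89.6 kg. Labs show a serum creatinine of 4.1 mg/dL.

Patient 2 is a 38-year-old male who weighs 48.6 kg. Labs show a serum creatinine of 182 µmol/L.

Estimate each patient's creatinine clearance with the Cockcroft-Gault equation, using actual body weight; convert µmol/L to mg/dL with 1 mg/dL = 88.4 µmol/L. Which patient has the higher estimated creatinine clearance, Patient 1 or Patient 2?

Patient 1: CrCl = (140 − 67) × 89.6 / (72 × 4.1) = 6540.8 / 295.20 ≈ 22.2 mL/min
Patient 2: SCr = 182 / 88.4 = 2.059 mg/dL
Patient 2: CrCl = (140 − 38) × 48.6 / (72 × 2.059) = 4957.2 / 148.25 ≈ 33.4 mL/min
22.2 vs 33.4 mL/min → Patient 2 is higher.

Patient 2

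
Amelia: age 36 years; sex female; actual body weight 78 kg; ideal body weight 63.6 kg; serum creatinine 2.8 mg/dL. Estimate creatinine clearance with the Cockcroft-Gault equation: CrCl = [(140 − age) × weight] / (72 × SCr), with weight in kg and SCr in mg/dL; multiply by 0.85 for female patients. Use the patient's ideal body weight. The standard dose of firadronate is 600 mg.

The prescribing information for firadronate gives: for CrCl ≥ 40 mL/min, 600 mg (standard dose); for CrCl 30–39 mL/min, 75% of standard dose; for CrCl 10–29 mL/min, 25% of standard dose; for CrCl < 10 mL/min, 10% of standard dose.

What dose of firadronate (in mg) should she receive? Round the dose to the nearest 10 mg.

150 mg

CrCl = (140 − 36) × 63.6 / (72 × 2.8) × 0.85 = 6614.4 / 201.60 × 0.85 ≈ 27.9 mL/min
CrCl ≈ 28 mL/min → bracket 10–29 mL/min.
25% of 600 mg = 150 mg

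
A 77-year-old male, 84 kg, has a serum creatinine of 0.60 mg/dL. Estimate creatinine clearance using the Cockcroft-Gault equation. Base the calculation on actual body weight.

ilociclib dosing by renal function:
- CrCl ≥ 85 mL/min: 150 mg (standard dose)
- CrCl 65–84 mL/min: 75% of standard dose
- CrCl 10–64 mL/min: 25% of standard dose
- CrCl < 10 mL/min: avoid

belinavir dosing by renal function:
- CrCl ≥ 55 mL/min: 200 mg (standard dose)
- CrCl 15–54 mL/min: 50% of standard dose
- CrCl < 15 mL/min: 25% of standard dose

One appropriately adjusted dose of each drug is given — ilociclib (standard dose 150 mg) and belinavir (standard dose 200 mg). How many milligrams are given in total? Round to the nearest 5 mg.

CrCl = (140 − 77) × 84 / (72 × 0.6) = 5292.0 / 43.20 ≈ 122.5 mL/min
CrCl ≈ 123 mL/min.
ilociclib: ≥ 85 mL/min → 100% of 150 mg = 150 mg.
belinavir: ≥ 55 mL/min → 100% of 200 mg = 200 mg.
Total = 150 + 200 = 350 mg.

350 mg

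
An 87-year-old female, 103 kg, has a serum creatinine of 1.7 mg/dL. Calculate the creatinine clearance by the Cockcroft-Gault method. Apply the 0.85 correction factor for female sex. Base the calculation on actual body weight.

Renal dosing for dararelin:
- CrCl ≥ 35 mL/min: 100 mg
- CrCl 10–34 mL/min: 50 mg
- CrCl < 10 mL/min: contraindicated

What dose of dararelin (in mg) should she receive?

CrCl = (140 − 87) × 103 / (72 × 1.7) × 0.85 = 5459.0 / 122.40 × 0.85 ≈ 37.9 mL/min
CrCl ≈ 38 mL/min → bracket ≥ 35 mL/min.
Dose for this bracket: 100 mg.

100 mg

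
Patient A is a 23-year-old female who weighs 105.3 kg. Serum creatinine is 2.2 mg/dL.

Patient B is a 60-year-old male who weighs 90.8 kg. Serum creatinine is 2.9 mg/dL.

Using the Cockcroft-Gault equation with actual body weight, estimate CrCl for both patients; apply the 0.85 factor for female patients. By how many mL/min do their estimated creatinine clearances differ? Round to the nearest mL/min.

Patient A: CrCl = (140 − 23) × 105.3 / (72 × 2.2) × 0.85 = 12320.1 / 158.40 × 0.85 ≈ 66.1 mL/min
Patient B: CrCl = (140 − 60) × 90.8 / (72 × 2.9) = 7264.0 / 208.80 ≈ 34.8 mL/min
|66.1 − 34.8| = 31.3 mL/min

31 mL/min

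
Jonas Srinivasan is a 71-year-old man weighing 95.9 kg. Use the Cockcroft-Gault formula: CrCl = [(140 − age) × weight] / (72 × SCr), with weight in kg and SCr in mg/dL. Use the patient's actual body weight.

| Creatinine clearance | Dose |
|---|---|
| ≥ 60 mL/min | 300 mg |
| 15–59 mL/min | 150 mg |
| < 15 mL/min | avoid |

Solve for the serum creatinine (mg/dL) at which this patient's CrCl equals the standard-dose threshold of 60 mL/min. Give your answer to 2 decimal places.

1.53 mg/dL

Standard dose requires CrCl ≥ 60 mL/min.
Set (140 − 71) × 95.9 / (72 × SCr) = 60
SCr = (140 − 71) × 95.9 / (72 × 60) = 1.532 mg/dL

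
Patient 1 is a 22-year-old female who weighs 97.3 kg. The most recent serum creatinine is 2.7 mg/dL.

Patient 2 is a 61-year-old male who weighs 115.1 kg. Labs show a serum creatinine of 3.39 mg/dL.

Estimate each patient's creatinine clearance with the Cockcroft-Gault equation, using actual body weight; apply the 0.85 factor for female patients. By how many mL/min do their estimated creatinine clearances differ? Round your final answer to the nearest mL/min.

Patient 1: CrCl = (140 − 22) × 97.3 / (72 × 2.7) × 0.85 = 11481.4 / 194.40 × 0.85 ≈ 50.2 mL/min
Patient 2: CrCl = (140 − 61) × 115.1 / (72 × 3.39) = 9092.9 / 244.08 ≈ 37.3 mL/min
|50.2 − 37.3| = 12.9 mL/min

13 mL/min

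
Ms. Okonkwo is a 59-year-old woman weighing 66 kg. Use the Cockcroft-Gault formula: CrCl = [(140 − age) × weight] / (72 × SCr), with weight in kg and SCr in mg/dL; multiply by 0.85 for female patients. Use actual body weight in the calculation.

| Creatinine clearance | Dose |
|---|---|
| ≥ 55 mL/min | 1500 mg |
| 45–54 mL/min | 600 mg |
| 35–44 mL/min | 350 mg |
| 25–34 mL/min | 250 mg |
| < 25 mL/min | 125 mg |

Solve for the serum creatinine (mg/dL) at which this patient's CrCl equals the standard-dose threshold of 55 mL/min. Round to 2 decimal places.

Standard dose requires CrCl ≥ 55 mL/min.
Set (140 − 59) × 66 × 0.85 / (72 × SCr) = 55
SCr = (140 − 59) × 66 × 0.85 / (72 × 55) = 1.147 mg/dL

1.15 mg/dL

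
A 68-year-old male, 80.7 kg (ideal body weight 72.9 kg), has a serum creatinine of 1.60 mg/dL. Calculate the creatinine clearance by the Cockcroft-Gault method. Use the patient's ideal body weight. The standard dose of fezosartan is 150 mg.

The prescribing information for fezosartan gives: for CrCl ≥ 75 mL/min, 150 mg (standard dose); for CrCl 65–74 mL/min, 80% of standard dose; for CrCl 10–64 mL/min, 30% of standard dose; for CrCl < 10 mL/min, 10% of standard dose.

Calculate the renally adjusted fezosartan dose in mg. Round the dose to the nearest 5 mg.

45 mg

CrCl = (140 − 68) × 72.9 / (72 × 1.6) = 5248.8 / 115.20 ≈ 45.6 mL/min
CrCl ≈ 46 mL/min → bracket 10–64 mL/min.
30% of 150 mg = 45 mg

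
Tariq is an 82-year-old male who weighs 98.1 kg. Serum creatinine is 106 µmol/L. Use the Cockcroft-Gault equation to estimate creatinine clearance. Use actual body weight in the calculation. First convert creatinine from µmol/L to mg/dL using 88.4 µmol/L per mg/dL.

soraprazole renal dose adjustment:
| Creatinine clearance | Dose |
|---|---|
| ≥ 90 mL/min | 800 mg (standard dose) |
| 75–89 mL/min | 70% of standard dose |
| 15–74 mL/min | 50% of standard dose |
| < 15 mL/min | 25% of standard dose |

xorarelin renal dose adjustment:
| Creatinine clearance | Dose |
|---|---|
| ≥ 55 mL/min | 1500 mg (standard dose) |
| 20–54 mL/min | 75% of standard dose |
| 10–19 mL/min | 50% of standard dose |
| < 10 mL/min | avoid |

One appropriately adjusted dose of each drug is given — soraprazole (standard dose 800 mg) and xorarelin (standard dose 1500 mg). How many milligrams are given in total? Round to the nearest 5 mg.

1900 mg

SCr = 106 / 88.4 = 1.199 mg/dL
CrCl = (140 − 82) × 98.1 / (72 × 1.199) = 5689.8 / 86.33 ≈ 65.9 mL/min
CrCl ≈ 66 mL/min.
soraprazole: 15–74 mL/min → 50% of 800 mg = 400 mg.
xorarelin: ≥ 55 mL/min → 100% of 1500 mg = 1500 mg.
Total = 400 + 1500 = 1900 mg.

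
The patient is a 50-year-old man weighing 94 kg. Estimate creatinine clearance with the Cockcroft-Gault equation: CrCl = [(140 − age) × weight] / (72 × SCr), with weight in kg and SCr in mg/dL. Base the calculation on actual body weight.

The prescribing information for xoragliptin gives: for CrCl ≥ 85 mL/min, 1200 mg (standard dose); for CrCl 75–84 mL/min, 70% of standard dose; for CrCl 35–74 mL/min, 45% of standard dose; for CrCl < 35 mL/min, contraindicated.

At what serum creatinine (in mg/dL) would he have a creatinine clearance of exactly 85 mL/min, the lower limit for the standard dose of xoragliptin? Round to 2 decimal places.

Standard dose requires CrCl ≥ 85 mL/min.
Set (140 − 50) × 94 / (72 × SCr) = 85
SCr = (140 − 50) × 94 / (72 × 85) = 1.382 mg/dL

1.38 mg/dL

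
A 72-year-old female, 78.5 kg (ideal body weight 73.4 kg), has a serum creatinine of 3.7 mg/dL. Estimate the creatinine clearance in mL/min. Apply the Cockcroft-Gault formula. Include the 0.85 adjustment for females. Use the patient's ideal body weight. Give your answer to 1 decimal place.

15.9 mL/min

CrCl = (140 − 72) × 73.4 / (72 × 3.7) × 0.85 = 4991.2 / 266.40 × 0.85 ≈ 15.9 mL/min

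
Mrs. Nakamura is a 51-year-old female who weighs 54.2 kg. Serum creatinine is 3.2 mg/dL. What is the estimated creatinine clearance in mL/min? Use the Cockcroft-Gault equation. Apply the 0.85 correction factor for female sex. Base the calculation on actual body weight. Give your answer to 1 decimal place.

17.8 mL/min

CrCl = (140 − 51) × 54.2 / (72 × 3.2) × 0.85 = 4823.8 / 230.40 × 0.85 ≈ 17.8 mL/min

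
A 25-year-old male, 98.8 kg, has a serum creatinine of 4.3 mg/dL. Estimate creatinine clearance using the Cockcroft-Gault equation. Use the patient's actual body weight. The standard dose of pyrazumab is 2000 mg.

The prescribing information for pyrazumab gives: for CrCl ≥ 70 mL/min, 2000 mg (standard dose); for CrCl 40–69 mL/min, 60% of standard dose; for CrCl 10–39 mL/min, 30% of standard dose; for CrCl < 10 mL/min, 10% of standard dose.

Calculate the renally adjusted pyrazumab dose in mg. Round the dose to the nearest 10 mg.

600 mg

CrCl = (140 − 25) × 98.8 / (72 × 4.3) = 11362.0 / 309.60 ≈ 36.7 mL/min
CrCl ≈ 37 mL/min → bracket 10–39 mL/min.
30% of 2000 mg = 600 mg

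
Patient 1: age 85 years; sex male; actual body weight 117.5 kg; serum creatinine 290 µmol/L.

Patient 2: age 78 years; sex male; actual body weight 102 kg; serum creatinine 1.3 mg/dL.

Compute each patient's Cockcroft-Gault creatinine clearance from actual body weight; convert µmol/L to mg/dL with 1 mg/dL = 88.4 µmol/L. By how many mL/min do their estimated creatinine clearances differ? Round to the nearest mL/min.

Patient 1: SCr = 290 / 88.4 = 3.281 mg/dL
Patient 1: CrCl = (140 − 85) × 117.5 / (72 × 3.281) = 6462.5 / 236.23 ≈ 27.4 mL/min
Patient 2: CrCl = (140 − 78) × 102 / (72 × 1.3) = 6324.0 / 93.60 ≈ 67.6 mL/min
|27.4 − 67.6| = 40.2 mL/min

40 mL/min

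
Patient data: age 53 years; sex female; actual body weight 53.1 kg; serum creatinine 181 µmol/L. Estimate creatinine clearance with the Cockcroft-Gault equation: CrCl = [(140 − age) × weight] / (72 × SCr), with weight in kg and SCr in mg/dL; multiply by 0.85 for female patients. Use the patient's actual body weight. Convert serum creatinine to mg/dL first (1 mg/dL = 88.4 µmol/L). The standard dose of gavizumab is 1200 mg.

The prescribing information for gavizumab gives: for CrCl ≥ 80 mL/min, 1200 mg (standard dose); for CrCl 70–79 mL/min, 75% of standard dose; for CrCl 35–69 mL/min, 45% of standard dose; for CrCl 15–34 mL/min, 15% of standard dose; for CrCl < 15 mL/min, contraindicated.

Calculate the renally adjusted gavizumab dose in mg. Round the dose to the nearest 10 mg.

SCr = 181 / 88.4 = 2.048 mg/dL
CrCl = (140 − 53) × 53.1 / (72 × 2.048) × 0.85 = 4619.7 / 147.46 × 0.85 ≈ 26.6 mL/min
CrCl ≈ 27 mL/min → bracket 15–34 mL/min.
15% of 1200 mg = 180 mg

180 mg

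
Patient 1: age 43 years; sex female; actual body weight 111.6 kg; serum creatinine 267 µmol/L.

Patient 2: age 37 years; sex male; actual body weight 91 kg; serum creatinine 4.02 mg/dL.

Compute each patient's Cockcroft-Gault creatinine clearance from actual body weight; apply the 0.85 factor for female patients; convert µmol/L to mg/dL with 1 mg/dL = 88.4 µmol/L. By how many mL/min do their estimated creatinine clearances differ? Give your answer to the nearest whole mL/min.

Patient 1: SCr = 267 / 88.4 = 3.02 mg/dL
Patient 1: CrCl = (140 − 43) × 111.6 / (72 × 3.02) × 0.85 = 10825.2 / 217.44 × 0.85 ≈ 42.3 mL/min
Patient 2: CrCl = (140 − 37) × 91 / (72 × 4.02) = 9373.0 / 289.44 ≈ 32.4 mL/min
|42.3 − 32.4| = 9.9 mL/min

10 mL/min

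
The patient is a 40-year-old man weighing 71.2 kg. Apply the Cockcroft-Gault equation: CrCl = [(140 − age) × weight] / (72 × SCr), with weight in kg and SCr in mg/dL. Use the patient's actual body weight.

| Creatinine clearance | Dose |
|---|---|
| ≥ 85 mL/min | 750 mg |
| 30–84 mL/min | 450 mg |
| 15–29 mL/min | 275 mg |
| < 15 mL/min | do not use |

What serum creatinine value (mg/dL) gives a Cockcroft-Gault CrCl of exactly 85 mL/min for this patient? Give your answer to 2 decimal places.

1.16 mg/dL

Standard dose requires CrCl ≥ 85 mL/min.
Set (140 − 40) × 71.2 / (72 × SCr) = 85
SCr = (140 − 40) × 71.2 / (72 × 85) = 1.163 mg/dL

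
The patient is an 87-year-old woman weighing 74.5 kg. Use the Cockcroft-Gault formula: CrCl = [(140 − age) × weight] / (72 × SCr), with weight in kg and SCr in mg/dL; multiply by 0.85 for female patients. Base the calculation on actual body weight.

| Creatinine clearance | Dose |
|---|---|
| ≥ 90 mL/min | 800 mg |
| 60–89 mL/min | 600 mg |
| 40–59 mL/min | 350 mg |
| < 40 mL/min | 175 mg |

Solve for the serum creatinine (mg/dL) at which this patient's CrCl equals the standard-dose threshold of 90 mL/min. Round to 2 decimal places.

0.52 mg/dL

Standard dose requires CrCl ≥ 90 mL/min.
Set (140 − 87) × 74.5 × 0.85 / (72 × SCr) = 90
SCr = (140 − 87) × 74.5 × 0.85 / (72 × 90) = 0.518 mg/dL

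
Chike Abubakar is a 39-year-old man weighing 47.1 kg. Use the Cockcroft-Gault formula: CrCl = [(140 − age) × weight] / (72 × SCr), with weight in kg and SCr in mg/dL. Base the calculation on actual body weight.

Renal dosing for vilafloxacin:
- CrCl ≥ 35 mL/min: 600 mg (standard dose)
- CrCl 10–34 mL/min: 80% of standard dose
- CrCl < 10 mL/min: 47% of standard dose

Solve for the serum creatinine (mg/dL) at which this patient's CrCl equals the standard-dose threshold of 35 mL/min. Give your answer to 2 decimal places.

Standard dose requires CrCl ≥ 35 mL/min.
Set (140 − 39) × 47.1 / (72 × SCr) = 35
SCr = (140 − 39) × 47.1 / (72 × 35) = 1.888 mg/dL

1.89 mg/dL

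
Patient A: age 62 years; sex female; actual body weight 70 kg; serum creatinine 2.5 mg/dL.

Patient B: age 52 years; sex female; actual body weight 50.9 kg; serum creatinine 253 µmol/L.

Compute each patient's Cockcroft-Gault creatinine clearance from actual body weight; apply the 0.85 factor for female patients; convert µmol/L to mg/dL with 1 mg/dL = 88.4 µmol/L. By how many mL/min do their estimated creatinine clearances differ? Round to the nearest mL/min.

Patient A: CrCl = (140 − 62) × 70 / (72 × 2.5) × 0.85 = 5460.0 / 180.00 × 0.85 ≈ 25.8 mL/min
Patient B: SCr = 253 / 88.4 = 2.862 mg/dL
Patient B: CrCl = (140 − 52) × 50.9 / (72 × 2.862) × 0.85 = 4479.2 / 206.06 × 0.85 ≈ 18.5 mL/min
|25.8 − 18.5| = 7.3 mL/min

7 mL/min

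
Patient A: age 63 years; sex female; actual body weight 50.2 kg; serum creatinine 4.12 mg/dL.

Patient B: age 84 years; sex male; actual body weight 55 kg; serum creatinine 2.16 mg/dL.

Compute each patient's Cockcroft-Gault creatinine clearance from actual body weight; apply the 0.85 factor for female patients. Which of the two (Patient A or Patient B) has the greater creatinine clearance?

Patient A: CrCl = (140 − 63) × 50.2 / (72 × 4.12) × 0.85 = 3865.4 / 296.64 × 0.85 ≈ 11.1 mL/min
Patient B: CrCl = (140 − 84) × 55 / (72 × 2.16) = 3080.0 / 155.52 ≈ 19.8 mL/min
11.1 vs 19.8 mL/min → Patient B is higher.

Patient B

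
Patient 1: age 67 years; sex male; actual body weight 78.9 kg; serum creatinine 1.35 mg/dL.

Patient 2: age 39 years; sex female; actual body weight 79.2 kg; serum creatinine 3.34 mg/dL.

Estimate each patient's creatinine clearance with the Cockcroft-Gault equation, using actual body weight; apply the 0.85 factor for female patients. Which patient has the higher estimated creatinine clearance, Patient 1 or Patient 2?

Patient 1: CrCl = (140 − 67) × 78.9 / (72 × 1.35) = 5759.7 / 97.20 ≈ 59.3 mL/min
Patient 2: CrCl = (140 − 39) × 79.2 / (72 × 3.34) × 0.85 = 7999.2 / 240.48 × 0.85 ≈ 28.3 mL/min
59.3 vs 28.3 mL/min → Patient 1 is higher.

Patient 1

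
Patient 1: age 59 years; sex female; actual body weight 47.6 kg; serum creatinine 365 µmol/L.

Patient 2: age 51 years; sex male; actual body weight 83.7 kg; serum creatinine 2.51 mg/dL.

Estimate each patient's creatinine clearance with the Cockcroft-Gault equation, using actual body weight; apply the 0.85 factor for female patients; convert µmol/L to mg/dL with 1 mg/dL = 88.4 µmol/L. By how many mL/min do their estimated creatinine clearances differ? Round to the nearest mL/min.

30 mL/min

Patient 1: SCr = 365 / 88.4 = 4.129 mg/dL
Patient 1: CrCl = (140 − 59) × 47.6 / (72 × 4.129) × 0.85 = 3855.6 / 297.29 × 0.85 ≈ 11.0 mL/min
Patient 2: CrCl = (140 − 51) × 83.7 / (72 × 2.51) = 7449.3 / 180.72 ≈ 41.2 mL/min
|11.0 − 41.2| = 30.2 mL/min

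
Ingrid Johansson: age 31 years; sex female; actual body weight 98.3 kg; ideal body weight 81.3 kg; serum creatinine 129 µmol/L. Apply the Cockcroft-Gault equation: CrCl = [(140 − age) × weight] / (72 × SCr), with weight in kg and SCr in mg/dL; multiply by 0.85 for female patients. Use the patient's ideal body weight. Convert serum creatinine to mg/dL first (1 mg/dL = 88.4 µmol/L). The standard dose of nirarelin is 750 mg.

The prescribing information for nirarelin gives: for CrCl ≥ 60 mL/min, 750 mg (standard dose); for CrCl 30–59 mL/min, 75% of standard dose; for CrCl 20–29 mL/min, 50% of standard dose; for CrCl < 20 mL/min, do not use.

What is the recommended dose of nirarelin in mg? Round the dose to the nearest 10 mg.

750 mg

SCr = 129 / 88.4 = 1.459 mg/dL
CrCl = (140 − 31) × 81.3 / (72 × 1.459) × 0.85 = 8861.7 / 105.05 × 0.85 ≈ 71.7 mL/min
CrCl ≈ 72 mL/min → bracket ≥ 60 mL/min.
100% of 750 mg = 750 mg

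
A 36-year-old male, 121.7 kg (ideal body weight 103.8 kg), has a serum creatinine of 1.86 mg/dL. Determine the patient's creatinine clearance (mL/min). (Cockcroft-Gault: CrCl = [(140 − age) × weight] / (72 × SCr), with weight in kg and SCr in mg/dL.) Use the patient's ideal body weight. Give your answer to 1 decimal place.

80.6 mL/min

CrCl = (140 − 36) × 103.8 / (72 × 1.86) = 10795.2 / 133.92 ≈ 80.6 mL/min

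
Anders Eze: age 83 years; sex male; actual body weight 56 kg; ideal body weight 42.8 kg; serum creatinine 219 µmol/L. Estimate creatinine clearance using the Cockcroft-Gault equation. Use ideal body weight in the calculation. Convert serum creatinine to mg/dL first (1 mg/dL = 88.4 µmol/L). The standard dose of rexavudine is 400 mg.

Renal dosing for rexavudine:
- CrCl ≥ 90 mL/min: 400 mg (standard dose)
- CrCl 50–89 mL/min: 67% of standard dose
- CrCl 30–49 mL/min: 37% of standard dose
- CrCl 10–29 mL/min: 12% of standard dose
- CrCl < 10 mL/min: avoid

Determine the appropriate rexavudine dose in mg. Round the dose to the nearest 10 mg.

50 mg

SCr = 219 / 88.4 = 2.477 mg/dL
CrCl = (140 − 83) × 42.8 / (72 × 2.477) = 2439.6 / 178.34 ≈ 13.7 mL/min
CrCl ≈ 14 mL/min → bracket 10–29 mL/min.
12% of 400 mg = 48 mg → 50 mg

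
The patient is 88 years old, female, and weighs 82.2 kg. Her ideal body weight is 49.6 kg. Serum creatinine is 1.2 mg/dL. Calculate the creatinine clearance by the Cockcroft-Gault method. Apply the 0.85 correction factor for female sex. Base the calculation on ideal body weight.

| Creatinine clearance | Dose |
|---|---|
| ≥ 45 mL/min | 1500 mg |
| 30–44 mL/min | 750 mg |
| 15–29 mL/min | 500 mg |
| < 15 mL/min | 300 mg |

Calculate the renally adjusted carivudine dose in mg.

500 mg

CrCl = (140 − 88) × 49.6 / (72 × 1.2) × 0.85 = 2579.2 / 86.40 × 0.85 ≈ 25.4 mL/min
CrCl ≈ 25 mL/min → bracket 15–29 mL/min.
Dose for this bracket: 500 mg.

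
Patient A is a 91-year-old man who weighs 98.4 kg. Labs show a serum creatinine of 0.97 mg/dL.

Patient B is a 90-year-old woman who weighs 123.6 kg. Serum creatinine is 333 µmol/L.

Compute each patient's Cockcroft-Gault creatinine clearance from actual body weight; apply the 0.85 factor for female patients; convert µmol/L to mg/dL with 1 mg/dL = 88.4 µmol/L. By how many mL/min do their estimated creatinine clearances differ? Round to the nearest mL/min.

50 mL/min

Patient A: CrCl = (140 − 91) × 98.4 / (72 × 0.97) = 4821.6 / 69.84 ≈ 69.0 mL/min
Patient B: SCr = 333 / 88.4 = 3.767 mg/dL
Patient B: CrCl = (140 − 90) × 123.6 / (72 × 3.767) × 0.85 = 6180.0 / 271.22 × 0.85 ≈ 19.4 mL/min
|69.0 − 19.4| = 49.6 mL/min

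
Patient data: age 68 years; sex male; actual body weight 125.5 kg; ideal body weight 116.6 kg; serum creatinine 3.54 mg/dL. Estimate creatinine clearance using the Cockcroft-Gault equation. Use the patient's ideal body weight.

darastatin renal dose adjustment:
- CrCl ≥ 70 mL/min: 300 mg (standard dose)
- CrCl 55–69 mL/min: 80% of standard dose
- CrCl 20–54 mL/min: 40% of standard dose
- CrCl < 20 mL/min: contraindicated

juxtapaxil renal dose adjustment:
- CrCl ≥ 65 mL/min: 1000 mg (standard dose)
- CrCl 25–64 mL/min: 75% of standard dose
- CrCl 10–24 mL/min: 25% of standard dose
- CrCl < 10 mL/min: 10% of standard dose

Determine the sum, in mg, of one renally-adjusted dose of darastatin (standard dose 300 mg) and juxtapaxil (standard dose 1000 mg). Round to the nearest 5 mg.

CrCl = (140 − 68) × 116.6 / (72 × 3.54) = 8395.2 / 254.88 ≈ 32.9 mL/min
CrCl ≈ 33 mL/min.
darastatin: 20–54 mL/min → 40% of 300 mg = 120 mg.
juxtapaxil: 25–64 mL/min → 75% of 1000 mg = 750 mg.
Total = 120 + 750 = 870 mg.

870 mg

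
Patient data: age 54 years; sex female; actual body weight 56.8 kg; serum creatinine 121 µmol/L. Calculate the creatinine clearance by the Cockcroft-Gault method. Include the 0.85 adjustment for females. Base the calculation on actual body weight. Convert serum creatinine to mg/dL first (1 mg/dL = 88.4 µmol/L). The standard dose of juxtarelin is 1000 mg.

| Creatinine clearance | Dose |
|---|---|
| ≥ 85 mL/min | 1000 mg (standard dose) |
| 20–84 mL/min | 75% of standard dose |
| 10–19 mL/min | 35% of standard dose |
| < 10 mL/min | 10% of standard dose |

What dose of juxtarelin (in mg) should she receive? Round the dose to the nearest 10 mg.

750 mg

SCr = 121 / 88.4 = 1.369 mg/dL
CrCl = (140 − 54) × 56.8 / (72 × 1.369) × 0.85 = 4884.8 / 98.57 × 0.85 ≈ 42.1 mL/min
CrCl ≈ 42 mL/min → bracket 20–84 mL/min.
75% of 1000 mg = 750 mg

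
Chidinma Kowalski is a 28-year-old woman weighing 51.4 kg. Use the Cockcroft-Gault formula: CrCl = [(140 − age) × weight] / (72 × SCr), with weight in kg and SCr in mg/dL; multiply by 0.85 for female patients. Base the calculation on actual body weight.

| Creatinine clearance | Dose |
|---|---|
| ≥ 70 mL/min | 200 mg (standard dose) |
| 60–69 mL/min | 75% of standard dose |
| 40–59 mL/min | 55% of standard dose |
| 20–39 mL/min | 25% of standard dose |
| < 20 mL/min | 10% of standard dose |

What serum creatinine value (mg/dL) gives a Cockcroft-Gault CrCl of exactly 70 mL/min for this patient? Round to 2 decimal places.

0.97 mg/dL

Standard dose requires CrCl ≥ 70 mL/min.
Set (140 − 28) × 51.4 × 0.85 / (72 × SCr) = 70
SCr = (140 − 28) × 51.4 × 0.85 / (72 × 70) = 0.971 mg/dL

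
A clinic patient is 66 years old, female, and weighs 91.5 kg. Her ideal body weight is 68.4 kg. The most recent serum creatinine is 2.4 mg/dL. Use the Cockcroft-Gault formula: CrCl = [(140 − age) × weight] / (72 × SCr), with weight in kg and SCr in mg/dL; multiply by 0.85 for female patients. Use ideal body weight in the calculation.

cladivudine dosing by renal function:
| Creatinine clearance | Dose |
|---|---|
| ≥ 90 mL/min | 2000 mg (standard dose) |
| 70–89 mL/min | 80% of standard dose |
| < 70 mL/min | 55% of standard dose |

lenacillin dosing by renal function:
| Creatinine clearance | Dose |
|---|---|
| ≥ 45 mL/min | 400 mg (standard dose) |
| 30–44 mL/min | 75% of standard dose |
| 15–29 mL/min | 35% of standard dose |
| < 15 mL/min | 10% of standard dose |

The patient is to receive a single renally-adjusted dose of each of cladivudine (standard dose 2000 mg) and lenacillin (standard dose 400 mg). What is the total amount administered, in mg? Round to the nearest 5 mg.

1240 mg

CrCl = (140 − 66) × 68.4 / (72 × 2.4) × 0.85 = 5061.6 / 172.80 × 0.85 ≈ 24.9 mL/min
CrCl ≈ 25 mL/min.
cladivudine: < 70 mL/min → 55% of 2000 mg = 1100 mg.
lenacillin: 15–29 mL/min → 35% of 400 mg = 140 mg.
Total = 1100 + 140 = 1240 mg.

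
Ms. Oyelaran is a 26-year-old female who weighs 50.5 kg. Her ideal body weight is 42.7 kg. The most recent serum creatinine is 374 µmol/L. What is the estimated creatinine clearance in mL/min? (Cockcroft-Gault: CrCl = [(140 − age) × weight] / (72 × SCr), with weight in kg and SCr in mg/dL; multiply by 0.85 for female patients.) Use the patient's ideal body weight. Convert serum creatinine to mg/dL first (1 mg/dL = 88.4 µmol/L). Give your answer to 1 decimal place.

SCr = 374 / 88.4 = 4.231 mg/dL
CrCl = (140 − 26) × 42.7 / (72 × 4.231) × 0.85 = 4867.8 / 304.63 × 0.85 ≈ 13.6 mL/min

13.6 mL/min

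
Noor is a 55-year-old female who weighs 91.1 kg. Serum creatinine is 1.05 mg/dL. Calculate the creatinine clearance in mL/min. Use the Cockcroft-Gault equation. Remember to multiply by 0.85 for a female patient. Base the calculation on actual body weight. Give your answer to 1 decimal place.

CrCl = (140 − 55) × 91.1 / (72 × 1.05) × 0.85 = 7743.5 / 75.60 × 0.85 ≈ 87.1 mL/min

87.1 mL/min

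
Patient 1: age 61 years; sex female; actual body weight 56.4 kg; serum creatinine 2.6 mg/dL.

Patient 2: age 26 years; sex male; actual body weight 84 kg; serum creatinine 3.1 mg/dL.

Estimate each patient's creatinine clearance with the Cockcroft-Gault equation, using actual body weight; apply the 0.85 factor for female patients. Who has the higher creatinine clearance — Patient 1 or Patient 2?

Patient 1: CrCl = (140 − 61) × 56.4 / (72 × 2.6) × 0.85 = 4455.6 / 187.20 × 0.85 ≈ 20.2 mL/min
Patient 2: CrCl = (140 − 26) × 84 / (72 × 3.1) = 9576.0 / 223.20 ≈ 42.9 mL/min
20.2 vs 42.9 mL/min → Patient 2 is higher.

Patient 2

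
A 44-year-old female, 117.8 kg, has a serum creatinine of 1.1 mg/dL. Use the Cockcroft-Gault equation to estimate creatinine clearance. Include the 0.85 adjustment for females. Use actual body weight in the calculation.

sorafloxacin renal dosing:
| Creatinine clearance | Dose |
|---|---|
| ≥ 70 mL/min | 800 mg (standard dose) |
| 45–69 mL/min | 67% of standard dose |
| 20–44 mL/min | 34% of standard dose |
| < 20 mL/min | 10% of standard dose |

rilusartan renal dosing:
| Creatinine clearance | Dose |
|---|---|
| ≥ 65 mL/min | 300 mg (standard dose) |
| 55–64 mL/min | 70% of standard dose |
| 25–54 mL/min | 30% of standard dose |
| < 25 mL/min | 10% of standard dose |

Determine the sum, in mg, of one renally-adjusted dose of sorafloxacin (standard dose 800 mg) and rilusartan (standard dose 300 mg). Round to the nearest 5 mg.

1100 mg

CrCl = (140 − 44) × 117.8 / (72 × 1.1) × 0.85 = 11308.8 / 79.20 × 0.85 ≈ 121.4 mL/min
CrCl ≈ 121 mL/min.
sorafloxacin: ≥ 70 mL/min → 100% of 800 mg = 800 mg.
rilusartan: ≥ 65 mL/min → 100% of 300 mg = 300 mg.
Total = 800 + 300 = 1100 mg.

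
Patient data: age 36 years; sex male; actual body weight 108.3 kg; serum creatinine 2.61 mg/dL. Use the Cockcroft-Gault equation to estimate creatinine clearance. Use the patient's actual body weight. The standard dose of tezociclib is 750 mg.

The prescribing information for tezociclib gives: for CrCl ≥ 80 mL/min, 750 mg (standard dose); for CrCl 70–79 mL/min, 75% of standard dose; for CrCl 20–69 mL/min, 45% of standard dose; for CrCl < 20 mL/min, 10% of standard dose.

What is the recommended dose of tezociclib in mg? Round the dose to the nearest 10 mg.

340 mg

CrCl = (140 − 36) × 108.3 / (72 × 2.61) = 11263.2 / 187.92 ≈ 59.9 mL/min
CrCl ≈ 60 mL/min → bracket 20–69 mL/min.
45% of 750 mg = 337.5 mg → 340 mg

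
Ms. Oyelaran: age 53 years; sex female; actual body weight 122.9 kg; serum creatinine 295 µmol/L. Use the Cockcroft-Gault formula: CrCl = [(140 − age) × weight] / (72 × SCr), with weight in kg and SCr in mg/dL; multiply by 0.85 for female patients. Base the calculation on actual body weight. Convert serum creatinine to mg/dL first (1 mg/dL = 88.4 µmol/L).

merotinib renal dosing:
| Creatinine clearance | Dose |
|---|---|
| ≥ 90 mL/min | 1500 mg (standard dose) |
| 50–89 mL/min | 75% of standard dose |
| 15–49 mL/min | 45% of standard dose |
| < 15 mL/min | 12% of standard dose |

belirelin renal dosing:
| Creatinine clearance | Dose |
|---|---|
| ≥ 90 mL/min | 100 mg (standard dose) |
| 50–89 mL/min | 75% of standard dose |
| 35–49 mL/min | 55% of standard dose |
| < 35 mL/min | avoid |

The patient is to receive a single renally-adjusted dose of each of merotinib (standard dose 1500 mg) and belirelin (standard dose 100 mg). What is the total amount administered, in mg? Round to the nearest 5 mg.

SCr = 295 / 88.4 = 3.337 mg/dL
CrCl = (140 − 53) × 122.9 / (72 × 3.337) × 0.85 = 10692.3 / 240.26 × 0.85 ≈ 37.8 mL/min
CrCl ≈ 38 mL/min.
merotinib: 15–49 mL/min → 45% of 1500 mg = 675 mg.
belirelin: 35–49 mL/min → 55% of 100 mg = 55 mg.
Total = 675 + 55 = 730 mg.

730 mg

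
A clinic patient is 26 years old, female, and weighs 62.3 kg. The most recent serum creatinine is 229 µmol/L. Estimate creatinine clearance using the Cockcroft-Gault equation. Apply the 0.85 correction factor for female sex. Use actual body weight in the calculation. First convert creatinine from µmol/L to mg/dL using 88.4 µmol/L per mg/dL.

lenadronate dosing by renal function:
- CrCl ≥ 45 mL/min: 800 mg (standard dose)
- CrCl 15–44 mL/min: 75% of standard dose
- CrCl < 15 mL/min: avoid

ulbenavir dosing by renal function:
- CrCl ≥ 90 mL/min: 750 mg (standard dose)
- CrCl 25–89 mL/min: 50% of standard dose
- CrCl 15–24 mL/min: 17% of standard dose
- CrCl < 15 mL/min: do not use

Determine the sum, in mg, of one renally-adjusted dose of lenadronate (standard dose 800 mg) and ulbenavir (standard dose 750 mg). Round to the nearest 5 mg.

975 mg

SCr = 229 / 88.4 = 2.59 mg/dL
CrCl = (140 − 26) × 62.3 / (72 × 2.59) × 0.85 = 7102.2 / 186.48 × 0.85 ≈ 32.4 mL/min
CrCl ≈ 32 mL/min.
lenadronate: 15–44 mL/min → 75% of 800 mg = 600 mg.
ulbenavir: 25–89 mL/min → 50% of 750 mg = 375 mg.
Total = 600 + 375 = 975 mg.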